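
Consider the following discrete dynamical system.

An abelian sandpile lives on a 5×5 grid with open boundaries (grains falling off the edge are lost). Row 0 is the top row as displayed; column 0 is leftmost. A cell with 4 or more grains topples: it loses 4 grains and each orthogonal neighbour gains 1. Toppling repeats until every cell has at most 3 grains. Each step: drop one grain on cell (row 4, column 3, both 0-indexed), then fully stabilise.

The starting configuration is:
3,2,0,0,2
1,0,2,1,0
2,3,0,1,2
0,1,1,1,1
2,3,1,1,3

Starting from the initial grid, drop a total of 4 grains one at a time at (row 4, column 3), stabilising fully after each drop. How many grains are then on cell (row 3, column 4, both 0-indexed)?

[0] 3,2,0,0,2
1,0,2,1,0
2,3,0,1,2
0,1,1,1,1
2,3,1,1,3
[1] 3,2,0,0,2
1,0,2,1,0
2,3,0,1,2
0,1,1,1,1
2,3,1,2,3
[2] 3,2,0,0,2
1,0,2,1,0
2,3,0,1,2
0,1,1,1,1
2,3,1,3,3
[3] 3,2,0,0,2
1,0,2,1,0
2,3,0,1,2
0,1,1,2,2
2,3,2,1,0
[4] 3,2,0,0,2
1,0,2,1,0
2,3,0,1,2
0,1,1,2,2
2,3,2,2,0

2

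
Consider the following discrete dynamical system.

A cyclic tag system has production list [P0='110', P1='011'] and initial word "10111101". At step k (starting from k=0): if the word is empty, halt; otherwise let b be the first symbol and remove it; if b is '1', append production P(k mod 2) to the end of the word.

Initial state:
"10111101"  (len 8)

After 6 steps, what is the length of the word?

k=0  "10111101"  (len 8)
k=1  "0111101110"  (len 10)
k=2  "111101110"  (len 9)
k=3  "11101110110"  (len 11)
k=4  "1101110110011"  (len 13)
k=5  "101110110011110"  (len 15)
k=6  "01110110011110011"  (len 17)

17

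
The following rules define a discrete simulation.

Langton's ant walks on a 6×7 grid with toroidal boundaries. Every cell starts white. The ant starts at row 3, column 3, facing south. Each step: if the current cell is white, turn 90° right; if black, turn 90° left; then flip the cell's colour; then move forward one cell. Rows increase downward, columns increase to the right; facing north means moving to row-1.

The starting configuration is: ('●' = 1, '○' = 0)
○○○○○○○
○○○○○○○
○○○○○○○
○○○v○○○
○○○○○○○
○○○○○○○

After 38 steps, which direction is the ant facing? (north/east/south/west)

south

[0] ○○○○○○○
○○○○○○○
○○○○○○○
○○○v○○○
○○○○○○○
○○○○○○○
[1] ○○○○○○○
○○○○○○○
○○○○○○○
○○<●○○○
○○○○○○○
○○○○○○○
[2] ○○○○○○○
○○○○○○○
○○^○○○○
○○●●○○○
○○○○○○○
○○○○○○○
[3] ○○○○○○○
○○○○○○○
○○●>○○○
○○●●○○○
○○○○○○○
○○○○○○○
[4] ○○○○○○○
○○○○○○○
○○●●○○○
○○●v○○○
○○○○○○○
○○○○○○○
[5] ○○○○○○○
○○○○○○○
○○●●○○○
○○●○>○○
○○○○○○○
○○○○○○○
[6] ○○○○○○○
○○○○○○○
○○●●○○○
○○●○●○○
○○○○v○○
○○○○○○○
[7] ○○○○○○○
○○○○○○○
○○●●○○○
○○●○●○○
○○○<●○○
○○○○○○○
[8] ○○○○○○○
○○○○○○○
○○●●○○○
○○●^●○○
○○○●●○○
○○○○○○○
[9] ○○○○○○○
○○○○○○○
○○●●○○○
○○●●>○○
○○○●●○○
○○○○○○○
[10] ○○○○○○○
○○○○○○○
○○●●^○○
○○●●○○○
○○○●●○○
○○○○○○○
[11] ○○○○○○○
○○○○○○○
○○●●●>○
○○●●○○○
○○○●●○○
○○○○○○○
[12] ○○○○○○○
○○○○○○○
○○●●●●○
○○●●○v○
○○○●●○○
○○○○○○○
[13] ○○○○○○○
○○○○○○○
○○●●●●○
○○●●<●○
○○○●●○○
○○○○○○○
[14] ○○○○○○○
○○○○○○○
○○●●^●○
○○●●●●○
○○○●●○○
○○○○○○○
[15] ○○○○○○○
○○○○○○○
○○●<○●○
○○●●●●○
○○○●●○○
○○○○○○○
[16] ○○○○○○○
○○○○○○○
○○●○○●○
○○●v●●○
○○○●●○○
○○○○○○○
[17] ○○○○○○○
○○○○○○○
○○●○○●○
○○●○>●○
○○○●●○○
○○○○○○○
[18] ○○○○○○○
○○○○○○○
○○●○^●○
○○●○○●○
○○○●●○○
○○○○○○○
[19] ○○○○○○○
○○○○○○○
○○●○●>○
○○●○○●○
○○○●●○○
○○○○○○○
[20] ○○○○○○○
○○○○○^○
○○●○●○○
○○●○○●○
○○○●●○○
○○○○○○○
[21] ○○○○○○○
○○○○○●>
○○●○●○○
○○●○○●○
○○○●●○○
○○○○○○○
[22] ○○○○○○○
○○○○○●●
○○●○●○v
○○●○○●○
○○○●●○○
○○○○○○○
[23] ○○○○○○○
○○○○○●●
○○●○●<●
○○●○○●○
○○○●●○○
○○○○○○○
[24] ○○○○○○○
○○○○○^●
○○●○●●●
○○●○○●○
○○○●●○○
○○○○○○○
[25] ○○○○○○○
○○○○<○●
○○●○●●●
○○●○○●○
○○○●●○○
○○○○○○○
[26] ○○○○^○○
○○○○●○●
○○●○●●●
○○●○○●○
○○○●●○○
○○○○○○○
[27] ○○○○●>○
○○○○●○●
○○●○●●●
○○●○○●○
○○○●●○○
○○○○○○○
[28] ○○○○●●○
○○○○●v●
○○●○●●●
○○●○○●○
○○○●●○○
○○○○○○○
[29] ○○○○●●○
○○○○<●●
○○●○●●●
○○●○○●○
○○○●●○○
○○○○○○○
[30] ○○○○●●○
○○○○○●●
○○●○v●●
○○●○○●○
○○○●●○○
○○○○○○○
[31] ○○○○●●○
○○○○○●●
○○●○○>●
○○●○○●○
○○○●●○○
○○○○○○○
[32] ○○○○●●○
○○○○○^●
○○●○○○●
○○●○○●○
○○○●●○○
○○○○○○○
[33] ○○○○●●○
○○○○<○●
○○●○○○●
○○●○○●○
○○○●●○○
○○○○○○○
[34] ○○○○^●○
○○○○●○●
○○●○○○●
○○●○○●○
○○○●●○○
○○○○○○○
[35] ○○○<○●○
○○○○●○●
○○●○○○●
○○●○○●○
○○○●●○○
○○○○○○○
[36] ○○○●○●○
○○○○●○●
○○●○○○●
○○●○○●○
○○○●●○○
○○○^○○○
[37] ○○○●○●○
○○○○●○●
○○●○○○●
○○●○○●○
○○○●●○○
○○○●>○○
[38] ○○○●v●○
○○○○●○●
○○●○○○●
○○●○○●○
○○○●●○○
○○○●●○○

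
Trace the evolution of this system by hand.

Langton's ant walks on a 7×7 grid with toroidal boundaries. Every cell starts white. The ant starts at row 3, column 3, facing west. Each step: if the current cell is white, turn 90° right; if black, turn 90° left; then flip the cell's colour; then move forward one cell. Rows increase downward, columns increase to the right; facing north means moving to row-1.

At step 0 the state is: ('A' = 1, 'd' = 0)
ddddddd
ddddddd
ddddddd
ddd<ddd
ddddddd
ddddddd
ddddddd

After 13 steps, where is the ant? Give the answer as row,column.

4,3

[0] ddddddd
ddddddd
ddddddd
ddd<ddd
ddddddd
ddddddd
ddddddd
[1] ddddddd
ddddddd
ddd^ddd
dddAddd
ddddddd
ddddddd
ddddddd
[2] ddddddd
ddddddd
dddA>dd
dddAddd
ddddddd
ddddddd
ddddddd
[3] ddddddd
ddddddd
dddAAdd
dddAvdd
ddddddd
ddddddd
ddddddd
[4] ddddddd
ddddddd
dddAAdd
ddd<Add
ddddddd
ddddddd
ddddddd
[5] ddddddd
ddddddd
dddAAdd
ddddAdd
dddvddd
ddddddd
ddddddd
[6] ddddddd
ddddddd
dddAAdd
ddddAdd
dd<Addd
ddddddd
ddddddd
[7] ddddddd
ddddddd
dddAAdd
dd^dAdd
ddAAddd
ddddddd
ddddddd
[8] ddddddd
ddddddd
dddAAdd
ddA>Add
ddAAddd
ddddddd
ddddddd
[9] ddddddd
ddddddd
dddAAdd
ddAAAdd
ddAvddd
ddddddd
ddddddd
[10] ddddddd
ddddddd
dddAAdd
ddAAAdd
ddAd>dd
ddddddd
ddddddd
[11] ddddddd
ddddddd
dddAAdd
ddAAAdd
ddAdAdd
ddddvdd
ddddddd
[12] ddddddd
ddddddd
dddAAdd
ddAAAdd
ddAdAdd
ddd<Add
ddddddd
[13] ddddddd
ddddddd
dddAAdd
ddAAAdd
ddA^Add
dddAAdd
ddddddd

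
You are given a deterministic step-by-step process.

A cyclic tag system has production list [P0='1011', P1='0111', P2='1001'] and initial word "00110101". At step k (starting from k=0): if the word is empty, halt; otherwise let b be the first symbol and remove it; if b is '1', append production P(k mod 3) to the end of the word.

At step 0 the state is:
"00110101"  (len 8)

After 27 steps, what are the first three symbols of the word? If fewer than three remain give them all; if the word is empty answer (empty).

110

t=0: "00110101"  (len 8)
t=1: "0110101"  (len 7)
t=2: "110101"  (len 6)
t=3: "101011001"  (len 9)
t=4: "010110011011"  (len 12)
t=5: "10110011011"  (len 11)
t=6: "01100110111001"  (len 14)
t=7: "1100110111001"  (len 13)
t=8: "1001101110010111"  (len 16)
t=9: "0011011100101111001"  (len 19)
t=10: "011011100101111001"  (len 18)
t=11: "11011100101111001"  (len 17)
t=12: "10111001011110011001"  (len 20)
t=13: "01110010111100110011011"  (len 23)
t=14: "1110010111100110011011"  (len 22)
t=15: "1100101111001100110111001"  (len 25)
t=16: "1001011110011001101110011011"  (len 28)
t=17: "0010111100110011011100110110111"  (len 31)
t=18: "010111100110011011100110110111"  (len 30)
t=19: "10111100110011011100110110111"  (len 29)
t=20: "01111001100110111001101101110111"  (len 32)
t=21: "1111001100110111001101101110111"  (len 31)
t=22: "1110011001101110011011011101111011"  (len 34)
t=23: "1100110011011100110110111011110110111"  (len 37)
t=24: "1001100110111001101101110111101101111001"  (len 40)
t=25: "0011001101110011011011101111011011110011011"  (len 43)
t=26: "011001101110011011011101111011011110011011"  (len 42)
t=27: "11001101110011011011101111011011110011011"  (len 41)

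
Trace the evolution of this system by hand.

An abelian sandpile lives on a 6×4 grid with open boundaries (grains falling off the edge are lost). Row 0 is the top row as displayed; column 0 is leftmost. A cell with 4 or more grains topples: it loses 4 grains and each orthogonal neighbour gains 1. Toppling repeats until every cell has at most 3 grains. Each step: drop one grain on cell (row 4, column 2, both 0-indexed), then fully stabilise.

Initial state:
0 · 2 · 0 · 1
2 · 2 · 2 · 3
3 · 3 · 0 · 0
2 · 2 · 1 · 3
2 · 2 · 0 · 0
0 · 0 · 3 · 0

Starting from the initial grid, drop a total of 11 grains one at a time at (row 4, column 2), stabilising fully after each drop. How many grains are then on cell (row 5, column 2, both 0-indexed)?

2

k=0  0 · 2 · 0 · 1
2 · 2 · 2 · 3
3 · 3 · 0 · 0
2 · 2 · 1 · 3
2 · 2 · 0 · 0
0 · 0 · 3 · 0
k=1  0 · 2 · 0 · 1
2 · 2 · 2 · 3
3 · 3 · 0 · 0
2 · 2 · 1 · 3
2 · 2 · 1 · 0
0 · 0 · 3 · 0
k=2  0 · 2 · 0 · 1
2 · 2 · 2 · 3
3 · 3 · 0 · 0
2 · 2 · 1 · 3
2 · 2 · 2 · 0
0 · 0 · 3 · 0
k=3  0 · 2 · 0 · 1
2 · 2 · 2 · 3
3 · 3 · 0 · 0
2 · 2 · 1 · 3
2 · 2 · 3 · 0
0 · 0 · 3 · 0
k=4  0 · 2 · 0 · 1
2 · 2 · 2 · 3
3 · 3 · 0 · 0
2 · 2 · 2 · 3
2 · 3 · 1 · 1
0 · 1 · 0 · 1
k=5  0 · 2 · 0 · 1
2 · 2 · 2 · 3
3 · 3 · 0 · 0
2 · 2 · 2 · 3
2 · 3 · 2 · 1
0 · 1 · 0 · 1
k=6  0 · 2 · 0 · 1
2 · 2 · 2 · 3
3 · 3 · 0 · 0
2 · 2 · 2 · 3
2 · 3 · 3 · 1
0 · 1 · 0 · 1
k=7  0 · 2 · 0 · 1
2 · 2 · 2 · 3
3 · 3 · 0 · 0
2 · 3 · 3 · 3
3 · 0 · 1 · 2
0 · 2 · 1 · 1
k=8  0 · 2 · 0 · 1
2 · 2 · 2 · 3
3 · 3 · 0 · 0
2 · 3 · 3 · 3
3 · 0 · 2 · 2
0 · 2 · 1 · 1
k=9  0 · 2 · 0 · 1
2 · 2 · 2 · 3
3 · 3 · 0 · 0
2 · 3 · 3 · 3
3 · 0 · 3 · 2
0 · 2 · 1 · 1
k=10  0 · 2 · 0 · 1
3 · 3 · 2 · 3
1 · 1 · 2 · 1
1 · 2 · 2 · 1
0 · 3 · 2 · 0
1 · 2 · 2 · 2
k=11  0 · 2 · 0 · 1
3 · 3 · 2 · 3
1 · 1 · 2 · 1
1 · 2 · 2 · 1
0 · 3 · 3 · 0
1 · 2 · 2 · 2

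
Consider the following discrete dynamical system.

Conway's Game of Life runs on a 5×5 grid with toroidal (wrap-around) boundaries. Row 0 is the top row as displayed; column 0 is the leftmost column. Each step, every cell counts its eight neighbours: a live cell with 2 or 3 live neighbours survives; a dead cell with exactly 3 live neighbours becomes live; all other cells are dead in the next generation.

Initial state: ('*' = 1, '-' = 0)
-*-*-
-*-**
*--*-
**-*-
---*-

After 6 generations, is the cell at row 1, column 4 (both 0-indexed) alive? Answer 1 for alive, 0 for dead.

[0] -*-*-
-*-**
*--*-
**-*-
---*-
[1] *--*-
-*-*-
---*-
**-*-
**-*-
[2] *--*-
---*-
**-*-
**-*-
---*-
[3] --**-
**-*-
**-*-
**-*-
**-*-
[4] ---*-
*--*-
---*-
---*-
*--*-
[5] --**-
--**-
--**-
--**-
--**-
[6] -*--*
-*--*
-*--*
-*--*
-*--*

1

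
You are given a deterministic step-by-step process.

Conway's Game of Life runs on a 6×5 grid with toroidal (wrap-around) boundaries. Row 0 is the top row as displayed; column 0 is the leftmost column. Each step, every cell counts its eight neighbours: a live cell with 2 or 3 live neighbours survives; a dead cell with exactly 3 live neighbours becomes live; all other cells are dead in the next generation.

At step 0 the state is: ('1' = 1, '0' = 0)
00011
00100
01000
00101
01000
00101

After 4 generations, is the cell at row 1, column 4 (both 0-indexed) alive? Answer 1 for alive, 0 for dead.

step 0: 00011
00100
01000
00101
01000
00101
step 1: 00101
00110
01110
11100
11100
10101
step 2: 10101
00001
10001
00001
00000
00101
step 3: 11001
01000
10011
10001
00010
11001
step 4: 00101
01110
01010
10000
01010
01110

0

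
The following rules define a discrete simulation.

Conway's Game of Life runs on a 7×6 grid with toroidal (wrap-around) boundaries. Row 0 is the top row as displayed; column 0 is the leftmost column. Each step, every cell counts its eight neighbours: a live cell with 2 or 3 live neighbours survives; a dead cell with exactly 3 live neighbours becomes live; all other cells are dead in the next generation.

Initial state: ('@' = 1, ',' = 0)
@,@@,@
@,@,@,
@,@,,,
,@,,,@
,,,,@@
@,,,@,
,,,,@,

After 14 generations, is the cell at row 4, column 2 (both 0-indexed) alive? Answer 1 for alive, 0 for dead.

gen 0: @,@@,@
@,@,@,
@,@,,,
,@,,,@
,,,,@@
@,,,@,
,,,,@,
gen 1: @,@,,,
@,@,@,
@,@@,,
,@,,@@
,,,,@,
,,,@@,
@@,,@,
gen 2: @,@,,,
@,@,,,
@,@,,,
@@@,@@
,,,,,,
,,,@@,
@@@,@,
gen 3: @,@,,,
@,@@,@
,,@,,,
@,@@,@
@@@,,,
,@@@@@
@,@,@,
gen 4: @,@,@,
@,@@,@
,,,,,,
@,,@,@
,,,,,,
,,,,@,
@,,,@,
gen 5: @,@,@,
@,@@@@
,@@@,,
,,,,,,
,,,,@@
,,,,,@
,@,,@,
gen 6: @,@,,,
@,,,,,
@@,,,@
,,@@@,
,,,,@@
@,,,,@
@@,@@,
gen 7: @,@@,,
,,,,,,
@@@@@@
,@@@,,
@,,,,,
,@,@,,
,,@@@,
gen 8: ,@@,@,
,,,,,,
@,,,@@
,,,,,,
@,,@,,
,@,@@,
,,,,@,
gen 9: ,,,@,,
@@,@@,
,,,,,@
@,,,@,
,,@@@,
,,@@@@
,@,,@@
gen 10: ,@,@,,
@,@@@@
,@,@,,
,,,,@,
,@@,,,
@@,,,,
@,,,,@
gen 11: ,@,@,,
@,,,,@
@@,,,,
,@,@,,
@@@,,,
,,@,,@
,,@,,@
gen 12: ,@@,@@
,,@,,@
,@@,,@
,,,,,,
@,,@,,
,,@@,@
@@@@@,
gen 13: ,,,,,,
,,,,,@
@@@,,,
@@@,,,
,,@@@,
,,,,,@
,,,,,,
gen 14: ,,,,,,
@@,,,,
,,@,,@
@,,,,@
@,@@@@
,,,@@,
,,,,,,

1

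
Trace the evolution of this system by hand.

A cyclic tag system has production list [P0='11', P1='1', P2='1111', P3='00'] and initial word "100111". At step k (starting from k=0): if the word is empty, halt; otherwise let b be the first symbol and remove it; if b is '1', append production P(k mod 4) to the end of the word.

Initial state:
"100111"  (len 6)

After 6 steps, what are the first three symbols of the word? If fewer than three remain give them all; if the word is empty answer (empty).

110

0) "100111"  (len 6)
1) "0011111"  (len 7)
2) "011111"  (len 6)
3) "11111"  (len 5)
4) "111100"  (len 6)
5) "1110011"  (len 7)
6) "1100111"  (len 7)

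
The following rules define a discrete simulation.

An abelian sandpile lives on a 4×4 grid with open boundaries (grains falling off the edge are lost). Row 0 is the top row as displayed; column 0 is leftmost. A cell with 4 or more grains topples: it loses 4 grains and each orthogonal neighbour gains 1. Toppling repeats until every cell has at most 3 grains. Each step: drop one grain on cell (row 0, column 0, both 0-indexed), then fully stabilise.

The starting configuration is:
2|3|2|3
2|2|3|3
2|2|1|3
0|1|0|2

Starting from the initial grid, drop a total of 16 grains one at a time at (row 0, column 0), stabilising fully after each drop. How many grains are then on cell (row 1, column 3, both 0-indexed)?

3

gen 0: 2|3|2|3
2|2|3|3
2|2|1|3
0|1|0|2
gen 1: 3|3|2|3
2|2|3|3
2|2|1|3
0|1|0|2
gen 2: 1|0|3|3
3|3|3|3
2|2|1|3
0|1|0|2
gen 3: 2|0|3|3
3|3|3|3
2|2|1|3
0|1|0|2
gen 4: 3|0|3|3
3|3|3|3
2|2|1|3
0|1|0|2
gen 5: 1|3|1|1
1|1|2|2
3|3|3|0
0|1|0|3
gen 6: 2|3|1|1
1|1|2|2
3|3|3|0
0|1|0|3
gen 7: 3|3|1|1
1|1|2|2
3|3|3|0
0|1|0|3
gen 8: 1|0|2|1
2|2|2|2
3|3|3|0
0|1|0|3
gen 9: 2|0|2|1
2|2|2|2
3|3|3|0
0|1|0|3
gen 10: 3|0|2|1
2|2|2|2
3|3|3|0
0|1|0|3
gen 11: 0|1|2|1
3|2|2|2
3|3|3|0
0|1|0|3
gen 12: 1|1|2|1
3|2|2|2
3|3|3|0
0|1|0|3
gen 13: 2|1|2|1
3|2|2|2
3|3|3|0
0|1|0|3
gen 14: 3|1|2|1
3|2|2|2
3|3|3|0
0|1|0|3
gen 15: 1|3|3|1
2|1|0|3
1|2|1|1
1|2|1|3
gen 16: 2|3|3|1
2|1|0|3
1|2|1|1
1|2|1|3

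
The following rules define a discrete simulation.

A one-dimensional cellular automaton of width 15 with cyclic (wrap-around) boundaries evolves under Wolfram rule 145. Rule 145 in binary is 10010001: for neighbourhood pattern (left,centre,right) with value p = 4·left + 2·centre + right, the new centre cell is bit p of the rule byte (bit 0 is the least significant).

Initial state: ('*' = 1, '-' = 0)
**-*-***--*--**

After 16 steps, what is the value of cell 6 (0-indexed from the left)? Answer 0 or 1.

1

gen 0: **-*-***--*--**
gen 1: *-----*-*--*--*
gen 2: -****----*--*--
gen 3: --**-***--*--**
gen 4: *-----*-*--*---
gen 5: -****----*--**-
gen 6: --**-***--*---*
gen 7: *-----*-*--**--
gen 8: -****----*---*-
gen 9: --**-***--**--*
gen 10: *-----*-*---*--
gen 11: -****----**--*-
gen 12: --**-***---*--*
gen 13: *-----*-**--*--
gen 14: -****-----*--*-
gen 15: --**-****--*--*
gen 16: *-----**-*--*--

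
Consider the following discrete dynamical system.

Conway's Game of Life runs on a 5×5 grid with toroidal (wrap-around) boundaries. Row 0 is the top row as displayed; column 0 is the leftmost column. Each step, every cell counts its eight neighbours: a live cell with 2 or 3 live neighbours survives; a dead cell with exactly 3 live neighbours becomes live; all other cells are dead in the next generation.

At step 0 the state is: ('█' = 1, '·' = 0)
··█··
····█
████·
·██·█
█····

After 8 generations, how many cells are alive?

t=0: ··█··
····█
████·
·██·█
█····
t=1: ·····
█···█
·····
····█
█·██·
t=2: ██·█·
·····
█···█
···██
···██
t=3: █·██·
·█···
█··██
·····
·····
t=4: ·██··
·█···
█···█
····█
·····
t=5: ·██··
·██··
█···█
█···█
·····
t=6: ·██··
··██·
···██
█···█
██···
t=7: █··█·
·█··█
█·█··
·█·█·
··█·█
t=8: ████·
·████
█·███
██·██
███·█

20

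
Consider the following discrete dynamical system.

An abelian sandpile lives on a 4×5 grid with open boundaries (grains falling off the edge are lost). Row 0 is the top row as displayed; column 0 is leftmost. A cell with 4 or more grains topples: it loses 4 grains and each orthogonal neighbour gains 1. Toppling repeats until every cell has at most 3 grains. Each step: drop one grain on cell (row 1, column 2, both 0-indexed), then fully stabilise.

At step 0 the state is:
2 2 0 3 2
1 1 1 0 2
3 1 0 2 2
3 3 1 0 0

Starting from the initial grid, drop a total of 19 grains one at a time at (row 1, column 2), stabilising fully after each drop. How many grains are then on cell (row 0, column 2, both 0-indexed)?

2

[0] 2 2 0 3 2
1 1 1 0 2
3 1 0 2 2
3 3 1 0 0
[1] 2 2 0 3 2
1 1 2 0 2
3 1 0 2 2
3 3 1 0 0
[2] 2 2 0 3 2
1 1 3 0 2
3 1 0 2 2
3 3 1 0 0
[3] 2 2 1 3 2
1 2 0 1 2
3 1 1 2 2
3 3 1 0 0
[4] 2 2 1 3 2
1 2 1 1 2
3 1 1 2 2
3 3 1 0 0
[5] 2 2 1 3 2
1 2 2 1 2
3 1 1 2 2
3 3 1 0 0
[6] 2 2 1 3 2
1 2 3 1 2
3 1 1 2 2
3 3 1 0 0
[7] 2 2 2 3 2
1 3 0 2 2
3 1 2 2 2
3 3 1 0 0
[8] 2 2 2 3 2
1 3 1 2 2
3 1 2 2 2
3 3 1 0 0
[9] 2 2 2 3 2
1 3 2 2 2
3 1 2 2 2
3 3 1 0 0
[10] 2 2 2 3 2
1 3 3 2 2
3 1 2 2 2
3 3 1 0 0
[11] 2 3 3 3 2
2 0 1 3 2
3 2 3 2 2
3 3 1 0 0
[12] 2 3 3 3 2
2 0 2 3 2
3 2 3 2 2
3 3 1 0 0
[13] 2 3 3 3 2
2 0 3 3 2
3 2 3 2 2
3 3 1 0 0
[14] 3 0 2 1 3
2 2 3 2 3
3 3 1 0 3
3 3 2 1 0
[15] 3 0 3 1 3
2 3 0 3 3
3 3 2 0 3
3 3 2 1 0
[16] 3 0 3 1 3
2 3 1 3 3
3 3 2 0 3
3 3 2 1 0
[17] 3 0 3 1 3
2 3 2 3 3
3 3 2 0 3
3 3 2 1 0
[18] 3 0 3 1 3
2 3 3 3 3
3 3 2 0 3
3 3 2 1 0
[19] 0 3 2 0 1
1 3 0 3 2
2 3 2 3 0
1 2 0 2 1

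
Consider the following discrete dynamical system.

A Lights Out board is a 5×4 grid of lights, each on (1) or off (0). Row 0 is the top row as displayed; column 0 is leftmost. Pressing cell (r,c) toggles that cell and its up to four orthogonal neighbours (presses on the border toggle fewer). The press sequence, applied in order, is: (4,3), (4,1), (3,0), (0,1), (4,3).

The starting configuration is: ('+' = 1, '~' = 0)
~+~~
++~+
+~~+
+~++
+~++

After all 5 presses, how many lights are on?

k=0  ~+~~
++~+
+~~+
+~++
+~++
k=1  ~+~~
++~+
+~~+
+~+~
+~~~
k=2  ~+~~
++~+
+~~+
+++~
~++~
k=3  ~+~~
++~+
~~~+
~~+~
+++~
k=4  +~+~
+~~+
~~~+
~~+~
+++~
k=5  +~+~
+~~+
~~~+
~~++
++~+

10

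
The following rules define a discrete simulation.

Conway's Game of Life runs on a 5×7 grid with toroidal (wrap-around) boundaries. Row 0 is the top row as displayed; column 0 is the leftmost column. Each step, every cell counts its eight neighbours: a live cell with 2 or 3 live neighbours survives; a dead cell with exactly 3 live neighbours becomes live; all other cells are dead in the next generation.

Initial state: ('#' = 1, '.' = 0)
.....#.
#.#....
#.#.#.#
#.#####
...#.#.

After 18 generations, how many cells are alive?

0) .....#.
#.#....
#.#.#.#
#.#####
...#.#.
1) ....#.#
#..#.#.
..#.#..
#.#....
..##...
2) ..#.###
...#.##
..#.#.#
..#....
.###...
3) ##....#
#.#....
..#.#.#
.......
.#..##.
4) ..#..##
..##.#.
.#.#...
...##..
.#...##
5) ####...
.#.#.##
.......
#..###.
#.##..#
6) .....#.
.#.##.#
#.##...
######.
.....#.
7) .....##
##.####
.......
#....#.
.###.#.
8) .......
#...#..
.#.....
.##.#.#
###..#.
9) #.....#
.......
.###.#.
...#.##
#.##.##
10) ##...#.
###...#
..##.##
.......
.###...
11) ...#...
...##..
..##.##
.#..#..
###....
12) .#.##..
.....#.
..#..#.
....###
####...
13) ##.##..
..##.#.
.......
#...###
##....#
14) ...###.
.###...
...#...
.#...#.
..##...
15) .#.....
.......
.#.##..
...##..
..##.#.
16) ..#....
..#....
..###..
.....#.
..##...
17) .##....
.##....
..###..
.......
..##...
18) .......
.......
.###...
....#..
.###...

7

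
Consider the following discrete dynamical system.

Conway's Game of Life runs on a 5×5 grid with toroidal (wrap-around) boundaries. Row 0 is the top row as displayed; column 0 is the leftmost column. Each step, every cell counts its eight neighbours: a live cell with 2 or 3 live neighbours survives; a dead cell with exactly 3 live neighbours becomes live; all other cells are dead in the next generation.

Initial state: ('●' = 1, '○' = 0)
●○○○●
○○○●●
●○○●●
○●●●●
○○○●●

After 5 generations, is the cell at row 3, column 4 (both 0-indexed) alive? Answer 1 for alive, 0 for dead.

0

gen 0: ●○○○●
○○○●●
●○○●●
○●●●●
○○○●●
gen 1: ●○○○○
○○○○○
○●○○○
○●○○○
○●○○○
gen 2: ○○○○○
○○○○○
○○○○○
●●●○○
●●○○○
gen 3: ○○○○○
○○○○○
○●○○○
●○●○○
●○●○○
gen 4: ○○○○○
○○○○○
○●○○○
●○●○○
○○○○○
gen 5: ○○○○○
○○○○○
○●○○○
○●○○○
○○○○○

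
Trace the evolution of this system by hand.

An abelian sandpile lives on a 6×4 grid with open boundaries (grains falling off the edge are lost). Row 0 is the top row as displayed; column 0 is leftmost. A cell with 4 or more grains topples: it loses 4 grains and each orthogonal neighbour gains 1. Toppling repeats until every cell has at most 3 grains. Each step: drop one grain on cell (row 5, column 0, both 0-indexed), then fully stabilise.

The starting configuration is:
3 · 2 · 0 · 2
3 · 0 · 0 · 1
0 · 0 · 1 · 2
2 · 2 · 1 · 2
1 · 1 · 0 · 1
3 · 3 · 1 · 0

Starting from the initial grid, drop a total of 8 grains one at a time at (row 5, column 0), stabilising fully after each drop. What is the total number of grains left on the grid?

step 0: 3 · 2 · 0 · 2
3 · 0 · 0 · 1
0 · 0 · 1 · 2
2 · 2 · 1 · 2
1 · 1 · 0 · 1
3 · 3 · 1 · 0
step 1: 3 · 2 · 0 · 2
3 · 0 · 0 · 1
0 · 0 · 1 · 2
2 · 2 · 1 · 2
2 · 2 · 0 · 1
1 · 0 · 2 · 0
step 2: 3 · 2 · 0 · 2
3 · 0 · 0 · 1
0 · 0 · 1 · 2
2 · 2 · 1 · 2
2 · 2 · 0 · 1
2 · 0 · 2 · 0
step 3: 3 · 2 · 0 · 2
3 · 0 · 0 · 1
0 · 0 · 1 · 2
2 · 2 · 1 · 2
2 · 2 · 0 · 1
3 · 0 · 2 · 0
step 4: 3 · 2 · 0 · 2
3 · 0 · 0 · 1
0 · 0 · 1 · 2
2 · 2 · 1 · 2
3 · 2 · 0 · 1
0 · 1 · 2 · 0
step 5: 3 · 2 · 0 · 2
3 · 0 · 0 · 1
0 · 0 · 1 · 2
2 · 2 · 1 · 2
3 · 2 · 0 · 1
1 · 1 · 2 · 0
step 6: 3 · 2 · 0 · 2
3 · 0 · 0 · 1
0 · 0 · 1 · 2
2 · 2 · 1 · 2
3 · 2 · 0 · 1
2 · 1 · 2 · 0
step 7: 3 · 2 · 0 · 2
3 · 0 · 0 · 1
0 · 0 · 1 · 2
2 · 2 · 1 · 2
3 · 2 · 0 · 1
3 · 1 · 2 · 0
step 8: 3 · 2 · 0 · 2
3 · 0 · 0 · 1
0 · 0 · 1 · 2
3 · 2 · 1 · 2
0 · 3 · 0 · 1
1 · 2 · 2 · 0

31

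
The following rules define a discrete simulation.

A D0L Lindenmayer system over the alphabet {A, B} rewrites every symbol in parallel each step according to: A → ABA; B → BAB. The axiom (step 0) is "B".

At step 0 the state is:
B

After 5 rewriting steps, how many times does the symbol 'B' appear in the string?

[0] B
[1] BAB
[2] BABABABAB
[3] BABABABABABABABABABABABABAB
[4] BABABABABABABABABABABABABABABABABABABABABABABABABABABABABABABABABABABABABABABABAB
[5] BABABABABABABABABABABABABABABABABABABABABABABABABABABABABA…ABABABABABABABABABABABABABABABABABABABABABABABABABABABABAB  (len 243)

122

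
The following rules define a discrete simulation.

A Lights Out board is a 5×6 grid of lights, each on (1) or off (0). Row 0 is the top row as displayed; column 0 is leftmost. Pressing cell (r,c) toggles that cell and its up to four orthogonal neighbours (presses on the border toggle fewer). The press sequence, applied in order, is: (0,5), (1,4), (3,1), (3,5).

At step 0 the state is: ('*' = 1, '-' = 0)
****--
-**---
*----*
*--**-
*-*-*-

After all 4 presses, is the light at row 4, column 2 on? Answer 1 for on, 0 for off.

1

0) ****--
-**---
*----*
*--**-
*-*-*-
1) ******
-**--*
*----*
*--**-
*-*-*-
2) ****-*
-****-
*---**
*--**-
*-*-*-
3) ****-*
-****-
**--**
-****-
***-*-
4) ****-*
-****-
**--*-
-***-*
***-**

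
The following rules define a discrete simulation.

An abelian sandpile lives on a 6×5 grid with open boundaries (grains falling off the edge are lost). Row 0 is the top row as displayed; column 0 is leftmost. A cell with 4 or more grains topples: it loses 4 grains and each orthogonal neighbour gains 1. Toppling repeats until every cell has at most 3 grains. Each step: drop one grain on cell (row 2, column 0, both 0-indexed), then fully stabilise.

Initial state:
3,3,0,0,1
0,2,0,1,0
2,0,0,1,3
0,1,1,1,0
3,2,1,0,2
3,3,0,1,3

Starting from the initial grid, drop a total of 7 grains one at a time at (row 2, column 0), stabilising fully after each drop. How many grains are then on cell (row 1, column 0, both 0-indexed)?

[0] 3,3,0,0,1
0,2,0,1,0
2,0,0,1,3
0,1,1,1,0
3,2,1,0,2
3,3,0,1,3
[1] 3,3,0,0,1
0,2,0,1,0
3,0,0,1,3
0,1,1,1,0
3,2,1,0,2
3,3,0,1,3
[2] 3,3,0,0,1
1,2,0,1,0
0,1,0,1,3
1,1,1,1,0
3,2,1,0,2
3,3,0,1,3
[3] 3,3,0,0,1
1,2,0,1,0
1,1,0,1,3
1,1,1,1,0
3,2,1,0,2
3,3,0,1,3
[4] 3,3,0,0,1
1,2,0,1,0
2,1,0,1,3
1,1,1,1,0
3,2,1,0,2
3,3,0,1,3
[5] 3,3,0,0,1
1,2,0,1,0
3,1,0,1,3
1,1,1,1,0
3,2,1,0,2
3,3,0,1,3
[6] 3,3,0,0,1
2,2,0,1,0
0,2,0,1,3
2,1,1,1,0
3,2,1,0,2
3,3,0,1,3
[7] 3,3,0,0,1
2,2,0,1,0
1,2,0,1,3
2,1,1,1,0
3,2,1,0,2
3,3,0,1,3

2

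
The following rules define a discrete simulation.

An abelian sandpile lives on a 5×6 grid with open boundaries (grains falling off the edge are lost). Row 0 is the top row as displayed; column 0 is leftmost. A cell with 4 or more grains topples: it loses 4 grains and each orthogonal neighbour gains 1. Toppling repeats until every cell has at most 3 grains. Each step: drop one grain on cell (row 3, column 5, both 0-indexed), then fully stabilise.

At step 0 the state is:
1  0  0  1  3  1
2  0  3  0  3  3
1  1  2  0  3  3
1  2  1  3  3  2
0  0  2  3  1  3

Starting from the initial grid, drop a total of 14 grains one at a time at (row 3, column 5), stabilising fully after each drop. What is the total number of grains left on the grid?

k=0  1  0  0  1  3  1
2  0  3  0  3  3
1  1  2  0  3  3
1  2  1  3  3  2
0  0  2  3  1  3
k=1  1  0  0  1  3  1
2  0  3  0  3  3
1  1  2  0  3  3
1  2  1  3  3  3
0  0  2  3  1  3
k=2  1  0  0  2  0  3
2  0  3  1  2  1
1  1  2  2  2  2
1  2  2  1  3  3
0  0  3  1  0  1
k=3  1  0  0  2  0  3
2  0  3  1  2  1
1  1  2  2  3  3
1  2  2  2  0  1
0  0  3  1  1  2
k=4  1  0  0  2  0  3
2  0  3  1  2  1
1  1  2  2  3  3
1  2  2  2  0  2
0  0  3  1  1  2
k=5  1  0  0  2  0  3
2  0  3  1  2  1
1  1  2  2  3  3
1  2  2  2  0  3
0  0  3  1  1  2
k=6  1  0  0  2  0  3
2  0  3  1  3  2
1  1  2  3  0  1
1  2  2  2  2  1
0  0  3  1  1  3
k=7  1  0  0  2  0  3
2  0  3  1  3  2
1  1  2  3  0  1
1  2  2  2  2  2
0  0  3  1  1  3
k=8  1  0  0  2  0  3
2  0  3  1  3  2
1  1  2  3  0  1
1  2  2  2  2  3
0  0  3  1  1  3
k=9  1  0  0  2  0  3
2  0  3  1  3  2
1  1  2  3  0  2
1  2  2  2  3  1
0  0  3  1  2  0
k=10  1  0  0  2  0  3
2  0  3  1  3  2
1  1  2  3  0  2
1  2  2  2  3  2
0  0  3  1  2  0
k=11  1  0  0  2  0  3
2  0  3  1  3  2
1  1  2  3  0  2
1  2  2  2  3  3
0  0  3  1  2  0
k=12  1  0  0  2  0  3
2  0  3  1  3  2
1  1  2  3  1  3
1  2  2  3  0  1
0  0  3  1  3  1
k=13  1  0  0  2  0  3
2  0  3  1  3  2
1  1  2  3  1  3
1  2  2  3  0  2
0  0  3  1  3  1
k=14  1  0  0  2  0  3
2  0  3  1  3  2
1  1  2  3  1  3
1  2  2  3  0  3
0  0  3  1  3  1

47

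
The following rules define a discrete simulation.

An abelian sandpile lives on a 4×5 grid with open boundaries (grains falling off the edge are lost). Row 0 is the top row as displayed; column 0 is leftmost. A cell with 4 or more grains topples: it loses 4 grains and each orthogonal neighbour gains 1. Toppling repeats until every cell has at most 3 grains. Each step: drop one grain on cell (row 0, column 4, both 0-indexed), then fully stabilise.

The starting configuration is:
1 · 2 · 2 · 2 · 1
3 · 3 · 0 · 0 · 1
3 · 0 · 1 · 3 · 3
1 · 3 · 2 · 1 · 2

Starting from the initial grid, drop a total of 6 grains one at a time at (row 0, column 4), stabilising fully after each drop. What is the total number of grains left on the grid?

[0] 1 · 2 · 2 · 2 · 1
3 · 3 · 0 · 0 · 1
3 · 0 · 1 · 3 · 3
1 · 3 · 2 · 1 · 2
[1] 1 · 2 · 2 · 2 · 2
3 · 3 · 0 · 0 · 1
3 · 0 · 1 · 3 · 3
1 · 3 · 2 · 1 · 2
[2] 1 · 2 · 2 · 2 · 3
3 · 3 · 0 · 0 · 1
3 · 0 · 1 · 3 · 3
1 · 3 · 2 · 1 · 2
[3] 1 · 2 · 2 · 3 · 0
3 · 3 · 0 · 0 · 2
3 · 0 · 1 · 3 · 3
1 · 3 · 2 · 1 · 2
[4] 1 · 2 · 2 · 3 · 1
3 · 3 · 0 · 0 · 2
3 · 0 · 1 · 3 · 3
1 · 3 · 2 · 1 · 2
[5] 1 · 2 · 2 · 3 · 2
3 · 3 · 0 · 0 · 2
3 · 0 · 1 · 3 · 3
1 · 3 · 2 · 1 · 2
[6] 1 · 2 · 2 · 3 · 3
3 · 3 · 0 · 0 · 2
3 · 0 · 1 · 3 · 3
1 · 3 · 2 · 1 · 2

38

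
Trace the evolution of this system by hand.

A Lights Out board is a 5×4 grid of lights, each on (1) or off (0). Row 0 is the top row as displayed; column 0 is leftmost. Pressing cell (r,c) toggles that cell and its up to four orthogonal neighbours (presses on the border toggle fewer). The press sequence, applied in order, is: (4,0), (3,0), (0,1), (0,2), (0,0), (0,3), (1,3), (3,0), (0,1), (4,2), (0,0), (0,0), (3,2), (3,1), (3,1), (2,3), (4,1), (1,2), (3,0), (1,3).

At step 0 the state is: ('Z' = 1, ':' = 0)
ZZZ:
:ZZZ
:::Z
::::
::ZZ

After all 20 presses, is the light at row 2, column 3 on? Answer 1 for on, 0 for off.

[0] ZZZ:
:ZZZ
:::Z
::::
::ZZ
[1] ZZZ:
:ZZZ
:::Z
Z:::
ZZZZ
[2] ZZZ:
:ZZZ
Z::Z
:Z::
:ZZZ
[3] ::::
::ZZ
Z::Z
:Z::
:ZZZ
[4] :ZZZ
:::Z
Z::Z
:Z::
:ZZZ
[5] Z:ZZ
Z::Z
Z::Z
:Z::
:ZZZ
[6] Z:::
Z:::
Z::Z
:Z::
:ZZZ
[7] Z::Z
Z:ZZ
Z:::
:Z::
:ZZZ
[8] Z::Z
Z:ZZ
::::
Z:::
ZZZZ
[9] :ZZZ
ZZZZ
::::
Z:::
ZZZZ
[10] :ZZZ
ZZZZ
::::
Z:Z:
Z:::
[11] Z:ZZ
:ZZZ
::::
Z:Z:
Z:::
[12] :ZZZ
ZZZZ
::::
Z:Z:
Z:::
[13] :ZZZ
ZZZZ
::Z:
ZZ:Z
Z:Z:
[14] :ZZZ
ZZZZ
:ZZ:
::ZZ
ZZZ:
[15] :ZZZ
ZZZZ
::Z:
ZZ:Z
Z:Z:
[16] :ZZZ
ZZZ:
:::Z
ZZ::
Z:Z:
[17] :ZZZ
ZZZ:
:::Z
Z:::
:Z::
[18] :Z:Z
Z::Z
::ZZ
Z:::
:Z::
[19] :Z:Z
Z::Z
Z:ZZ
:Z::
ZZ::
[20] :Z::
Z:Z:
Z:Z:
:Z::
ZZ::

0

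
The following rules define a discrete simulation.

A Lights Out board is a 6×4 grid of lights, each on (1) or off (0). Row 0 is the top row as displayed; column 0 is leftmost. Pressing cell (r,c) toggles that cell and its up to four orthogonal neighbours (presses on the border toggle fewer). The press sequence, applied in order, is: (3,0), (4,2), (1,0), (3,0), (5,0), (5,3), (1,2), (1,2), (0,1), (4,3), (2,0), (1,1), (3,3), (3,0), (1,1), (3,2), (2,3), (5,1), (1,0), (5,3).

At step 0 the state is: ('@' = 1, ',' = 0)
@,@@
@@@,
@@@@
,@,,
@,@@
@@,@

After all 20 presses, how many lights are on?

gen 0: @,@@
@@@,
@@@@
,@,,
@,@@
@@,@
gen 1: @,@@
@@@,
,@@@
@,,,
,,@@
@@,@
gen 2: @,@@
@@@,
,@@@
@,@,
,@,,
@@@@
gen 3: ,,@@
,,@,
@@@@
@,@,
,@,,
@@@@
gen 4: ,,@@
,,@,
,@@@
,@@,
@@,,
@@@@
gen 5: ,,@@
,,@,
,@@@
,@@,
,@,,
,,@@
gen 6: ,,@@
,,@,
,@@@
,@@,
,@,@
,,,,
gen 7: ,,,@
,@,@
,@,@
,@@,
,@,@
,,,,
gen 8: ,,@@
,,@,
,@@@
,@@,
,@,@
,,,,
gen 9: @@,@
,@@,
,@@@
,@@,
,@,@
,,,,
gen 10: @@,@
,@@,
,@@@
,@@@
,@@,
,,,@
gen 11: @@,@
@@@,
@,@@
@@@@
,@@,
,,,@
gen 12: @,,@
,,,,
@@@@
@@@@
,@@,
,,,@
gen 13: @,,@
,,,,
@@@,
@@,,
,@@@
,,,@
gen 14: @,,@
,,,,
,@@,
,,,,
@@@@
,,,@
gen 15: @@,@
@@@,
,,@,
,,,,
@@@@
,,,@
gen 16: @@,@
@@@,
,,,,
,@@@
@@,@
,,,@
gen 17: @@,@
@@@@
,,@@
,@@,
@@,@
,,,@
gen 18: @@,@
@@@@
,,@@
,@@,
@,,@
@@@@
gen 19: ,@,@
,,@@
@,@@
,@@,
@,,@
@@@@
gen 20: ,@,@
,,@@
@,@@
,@@,
@,,,
@@,,

12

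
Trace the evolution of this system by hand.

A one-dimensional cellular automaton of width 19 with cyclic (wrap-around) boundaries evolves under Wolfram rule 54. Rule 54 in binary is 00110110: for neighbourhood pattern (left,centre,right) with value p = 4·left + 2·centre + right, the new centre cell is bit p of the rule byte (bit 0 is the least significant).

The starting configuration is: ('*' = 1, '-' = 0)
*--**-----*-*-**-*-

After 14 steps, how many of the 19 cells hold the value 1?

12

step 0: *--**-----*-*-**-*-
step 1: ***--*---*****--***
step 2: ---****-*-----**---
step 3: --*----***---*--*--
step 4: -***--*---*-******-
step 5: *---****-***------*
step 6: -*-*----*---*----*-
step 7: *****--***-***--***
step 8: -----**---*---**---
step 9: ----*--*-***-*--*--
step 10: ---******---******-
step 11: --*------*-*------*
step 12: ****----*****----**
step 13: ----*--*-----*--*--
step 14: ---******---******-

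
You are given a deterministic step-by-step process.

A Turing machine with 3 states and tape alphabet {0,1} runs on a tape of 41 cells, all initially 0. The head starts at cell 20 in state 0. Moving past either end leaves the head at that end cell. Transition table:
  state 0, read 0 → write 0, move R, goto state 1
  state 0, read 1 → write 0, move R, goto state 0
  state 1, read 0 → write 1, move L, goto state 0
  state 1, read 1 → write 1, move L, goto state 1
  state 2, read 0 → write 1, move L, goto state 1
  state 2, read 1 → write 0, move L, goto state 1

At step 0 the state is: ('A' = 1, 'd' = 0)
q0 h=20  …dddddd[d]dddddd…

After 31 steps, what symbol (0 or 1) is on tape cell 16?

1

gen 0: q0 h=20  …dddddd[d]dddddd…
gen 1: q1 h=21  …dddddd[d]dddddd…
gen 2: q0 h=20  …dddddd[d]Addddd…
gen 3: q1 h=21  …dddddd[A]dddddd…
gen 4: q1 h=20  …dddddd[d]Addddd…
gen 5: q0 h=19  …dddddd[d]AAdddd…
gen 6: q1 h=20  …dddddd[A]Addddd…
gen 7: q1 h=19  …dddddd[d]AAdddd…
gen 8: q0 h=18  …dddddd[d]AAAddd…
gen 9: q1 h=19  …dddddd[A]AAdddd…
gen 10: q1 h=18  …dddddd[d]AAAddd…
gen 11: q0 h=17  …dddddd[d]AAAAdd…
gen 12: q1 h=18  …dddddd[A]AAAddd…
gen 13: q1 h=17  …dddddd[d]AAAAdd…
gen 14: q0 h=16  …dddddd[d]AAAAAd…
gen 15: q1 h=17  …dddddd[A]AAAAdd…
gen 16: q1 h=16  …dddddd[d]AAAAAd…
gen 17: q0 h=15  …dddddd[d]AAAAAA…
gen 18: q1 h=16  …dddddd[A]AAAAAd…
gen 19: q1 h=15  …dddddd[d]AAAAAA…
gen 20: q0 h=14  …dddddd[d]AAAAAA…
gen 21: q1 h=15  …dddddd[A]AAAAAA…
gen 22: q1 h=14  …dddddd[d]AAAAAA…
gen 23: q0 h=13  …dddddd[d]AAAAAA…
gen 24: q1 h=14  …dddddd[A]AAAAAA…
gen 25: q1 h=13  …dddddd[d]AAAAAA…
gen 26: q0 h=12  …dddddd[d]AAAAAA…
gen 27: q1 h=13  …dddddd[A]AAAAAA…
gen 28: q1 h=12  …dddddd[d]AAAAAA…
gen 29: q0 h=11  …dddddd[d]AAAAAA…
gen 30: q1 h=12  …dddddd[A]AAAAAA…
gen 31: q1 h=11  …dddddd[d]AAAAAA…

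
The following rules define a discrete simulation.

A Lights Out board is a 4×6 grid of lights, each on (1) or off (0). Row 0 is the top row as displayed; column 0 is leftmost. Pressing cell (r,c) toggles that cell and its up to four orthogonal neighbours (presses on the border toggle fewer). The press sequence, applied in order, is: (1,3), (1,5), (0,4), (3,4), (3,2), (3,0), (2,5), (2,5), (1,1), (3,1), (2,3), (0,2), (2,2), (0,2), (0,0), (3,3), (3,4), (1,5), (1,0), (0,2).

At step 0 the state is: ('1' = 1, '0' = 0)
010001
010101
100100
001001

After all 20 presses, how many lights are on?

[0] 010001
010101
100100
001001
[1] 010101
011011
100000
001001
[2] 010100
011000
100001
001001
[3] 010011
011010
100001
001001
[4] 010011
011010
100011
001110
[5] 010011
011010
101011
010010
[6] 010011
011010
001011
100010
[7] 010011
011011
001000
100011
[8] 010011
011010
001011
100010
[9] 000011
100010
011011
100010
[10] 000011
100010
001011
011010
[11] 000011
100110
000101
011110
[12] 011111
101110
000101
011110
[13] 011111
100110
011001
010110
[14] 000011
101110
011001
010110
[15] 110011
001110
011001
010110
[16] 110011
001110
011101
011000
[17] 110011
001110
011111
011111
[18] 110010
001101
011110
011111
[19] 010010
111101
111110
011111
[20] 001110
110101
111110
011111

17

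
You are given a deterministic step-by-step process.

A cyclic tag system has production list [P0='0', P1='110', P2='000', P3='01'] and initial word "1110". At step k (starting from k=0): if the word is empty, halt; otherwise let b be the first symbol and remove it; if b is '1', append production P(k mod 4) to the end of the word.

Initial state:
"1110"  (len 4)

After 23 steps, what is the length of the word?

0) "1110"  (len 4)
1) "1100"  (len 4)
2) "100110"  (len 6)
3) "00110000"  (len 8)
4) "0110000"  (len 7)
5) "110000"  (len 6)
6) "10000110"  (len 8)
7) "0000110000"  (len 10)
8) "000110000"  (len 9)
9) "00110000"  (len 8)
10) "0110000"  (len 7)
11) "110000"  (len 6)
12) "1000001"  (len 7)
13) "0000010"  (len 7)
14) "000010"  (len 6)
15) "00010"  (len 5)
16) "0010"  (len 4)
17) "010"  (len 3)
18) "10"  (len 2)
19) "0000"  (len 4)
20) "000"  (len 3)
21) "00"  (len 2)
22) "0"  (len 1)
23) (halted — word empty)

0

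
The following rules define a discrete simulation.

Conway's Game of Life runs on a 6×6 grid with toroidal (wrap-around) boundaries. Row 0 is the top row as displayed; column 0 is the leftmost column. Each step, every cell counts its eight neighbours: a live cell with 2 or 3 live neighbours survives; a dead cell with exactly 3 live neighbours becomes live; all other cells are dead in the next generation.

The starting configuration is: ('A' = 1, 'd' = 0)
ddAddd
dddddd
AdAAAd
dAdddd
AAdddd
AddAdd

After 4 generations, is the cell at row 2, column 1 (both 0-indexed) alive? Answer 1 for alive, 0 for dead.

k=0  ddAddd
dddddd
AdAAAd
dAdddd
AAdddd
AddAdd
k=1  dddddd
dAAddd
dAAAdd
dddAdA
AAAddd
AdAddd
k=2  ddAddd
dAdAdd
AAdAAd
dddAAd
AdAAdA
AdAddd
k=3  ddAAdd
AAdAAd
AAdddA
dddddd
AdAddA
AdAddA
k=4  dddddd
dddAAd
dAAdAA
dddddd
AddddA
AdAdAA

1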